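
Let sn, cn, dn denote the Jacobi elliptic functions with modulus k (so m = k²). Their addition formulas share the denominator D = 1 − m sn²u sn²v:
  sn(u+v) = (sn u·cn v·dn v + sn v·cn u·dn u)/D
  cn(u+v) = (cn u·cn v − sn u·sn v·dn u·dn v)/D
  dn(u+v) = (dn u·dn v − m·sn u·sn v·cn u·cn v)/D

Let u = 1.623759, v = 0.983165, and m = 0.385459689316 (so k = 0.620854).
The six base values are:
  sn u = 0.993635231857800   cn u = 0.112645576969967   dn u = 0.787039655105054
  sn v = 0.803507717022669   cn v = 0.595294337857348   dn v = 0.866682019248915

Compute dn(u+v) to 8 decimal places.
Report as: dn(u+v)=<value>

m = k² = 0.385459689316
D = 1 − m·sn²u·sn²v = 0.7542955424018396
dn(u+v) = (dn u·dn v − m·sn u·sn v·cn u·cn v)/D = 0.661476339295994/0.7542955424018396 = 0.8769458416653382

dn(u+v)=0.87694584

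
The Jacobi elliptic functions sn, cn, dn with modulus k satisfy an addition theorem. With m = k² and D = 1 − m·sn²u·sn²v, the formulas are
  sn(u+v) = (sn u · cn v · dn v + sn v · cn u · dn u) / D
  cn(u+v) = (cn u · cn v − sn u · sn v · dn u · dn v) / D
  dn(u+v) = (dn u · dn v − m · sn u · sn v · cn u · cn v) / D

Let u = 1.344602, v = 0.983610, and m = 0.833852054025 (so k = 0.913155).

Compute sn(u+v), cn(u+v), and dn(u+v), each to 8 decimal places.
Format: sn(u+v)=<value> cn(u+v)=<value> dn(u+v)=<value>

sn u = 0.8947877377544761, cn u = 0.4464917741282888, dn u = 0.5765244508770361
sn v = 0.7682580632767636, cn v = 0.640140256670549, dn v = 0.7126313660985896
m = k² = 0.833852054025
D = 1 − m·sn²u·sn²v = 0.605957283124509
sn(u+v) = (sn u·cn v·dn v + sn v·cn u·dn u)/D = 0.6059478115470146/0.605957283124509 = 0.9999843692323565
cn(u+v) = (cn u·cn v − sn u·sn v·dn u·dn v)/D = 0.003388016089102943/0.605957283124509 = 0.005591179747247614
dn(u+v) = (dn u·dn v − m·sn u·sn v·cn u·cn v)/D = 0.2470151350351829/0.605957283124509 = 0.4076444691967297

sn(u+v)=0.99998437 cn(u+v)=0.00559118 dn(u+v)=0.40764447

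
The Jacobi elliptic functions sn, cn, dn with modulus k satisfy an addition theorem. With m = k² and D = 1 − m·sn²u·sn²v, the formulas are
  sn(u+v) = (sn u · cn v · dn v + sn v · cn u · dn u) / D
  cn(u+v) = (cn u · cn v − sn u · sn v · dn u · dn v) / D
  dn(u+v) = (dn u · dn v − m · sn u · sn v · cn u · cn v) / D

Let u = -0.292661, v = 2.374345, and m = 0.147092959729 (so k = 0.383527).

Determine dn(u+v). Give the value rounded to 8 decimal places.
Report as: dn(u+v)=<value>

dn(u+v)=0.93641609

sn u = -0.2879229903540231, cn u = 0.9576535655578154, dn u = 0.9938843219208741
sn v = 0.7698291721752467, cn v = -0.6382499868139241, dn v = 0.9554199476369133
m = k² = 0.147092959729
D = 1 − m·sn²u·sn²v = 0.9927734118609561
dn(u+v) = (dn u·dn v − m·sn u·sn v·cn u·cn v)/D = 0.9296489928305131/0.9927734118609561 = 0.9364160862123452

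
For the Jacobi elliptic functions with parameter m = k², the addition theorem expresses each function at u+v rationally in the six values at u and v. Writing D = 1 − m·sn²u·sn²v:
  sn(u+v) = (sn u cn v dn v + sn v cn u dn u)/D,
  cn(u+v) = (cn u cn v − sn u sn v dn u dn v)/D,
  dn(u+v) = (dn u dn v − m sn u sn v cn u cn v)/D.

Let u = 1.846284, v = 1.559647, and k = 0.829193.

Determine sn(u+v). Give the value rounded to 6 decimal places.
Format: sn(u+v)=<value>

sn(u+v)=0.622862

sn u = 0.9929725975642703, cn u = 0.1183444991812702, dn u = 0.5675108369923434
sn v = 0.9593572215556684, cn v = 0.2821944745188823, dn v = 0.6059637055077324
m = k² = 0.687561031249
D = 1 − m·sn²u·sn²v = 0.3760547543462968
sn(u+v) = (sn u·cn v·dn v + sn v·cn u·dn u)/D = 0.2342300705855542/0.3760547543462968 = 0.6228616122477187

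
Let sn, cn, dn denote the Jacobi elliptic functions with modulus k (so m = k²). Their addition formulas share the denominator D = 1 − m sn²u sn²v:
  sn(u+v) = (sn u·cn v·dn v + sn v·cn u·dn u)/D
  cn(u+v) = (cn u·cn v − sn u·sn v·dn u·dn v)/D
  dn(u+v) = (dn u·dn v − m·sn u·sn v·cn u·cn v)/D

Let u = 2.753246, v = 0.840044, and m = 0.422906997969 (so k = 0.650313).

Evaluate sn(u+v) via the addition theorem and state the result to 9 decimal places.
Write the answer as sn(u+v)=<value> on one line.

sn u = 0.7165947592012684, cn u = -0.697489749806602, dn u = 0.8847789851711871
sn v = 0.7201577485705277, cn v = 0.6938103611029663, dn v = 0.8835547153662099
m = k² = 0.422906997969
D = 1 − m·sn²u·sn²v = 0.8873717327690131
sn(u+v) = (sn u·cn v·dn v + sn v·cn u·dn u)/D = -0.00514032615078566/0.8873717327690131 = -0.005792753995831542

sn(u+v)=-0.005792754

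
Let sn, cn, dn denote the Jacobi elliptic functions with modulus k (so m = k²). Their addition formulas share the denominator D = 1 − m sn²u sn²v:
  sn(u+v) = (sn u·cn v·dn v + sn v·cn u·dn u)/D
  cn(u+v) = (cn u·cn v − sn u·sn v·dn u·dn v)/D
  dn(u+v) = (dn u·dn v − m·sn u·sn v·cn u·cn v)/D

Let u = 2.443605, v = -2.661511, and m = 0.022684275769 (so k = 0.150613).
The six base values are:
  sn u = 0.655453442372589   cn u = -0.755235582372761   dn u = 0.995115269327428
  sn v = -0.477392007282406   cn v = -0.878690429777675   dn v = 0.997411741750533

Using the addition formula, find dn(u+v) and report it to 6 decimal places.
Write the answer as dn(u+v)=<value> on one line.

m = k² = 0.022684275769
D = 1 − m·sn²u·sn²v = 0.9977789470985026
dn(u+v) = (dn u·dn v − m·sn u·sn v·cn u·cn v)/D = 0.9972500807232396/0.9977789470985026 = 0.9994699563697942

dn(u+v)=0.999470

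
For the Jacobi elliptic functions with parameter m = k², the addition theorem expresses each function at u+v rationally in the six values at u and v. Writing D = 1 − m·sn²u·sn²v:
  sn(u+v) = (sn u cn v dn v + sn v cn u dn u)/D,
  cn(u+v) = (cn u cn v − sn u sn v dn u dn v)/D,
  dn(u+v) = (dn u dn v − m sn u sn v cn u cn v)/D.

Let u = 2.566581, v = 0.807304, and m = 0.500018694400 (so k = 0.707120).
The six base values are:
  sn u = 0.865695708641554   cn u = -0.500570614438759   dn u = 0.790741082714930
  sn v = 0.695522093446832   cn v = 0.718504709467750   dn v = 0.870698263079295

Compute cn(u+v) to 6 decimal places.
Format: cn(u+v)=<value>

m = k² = 0.5000186944
D = 1 − m·sn²u·sn²v = 0.8187247005627788
cn(u+v) = (cn u·cn v − sn u·sn v·dn u·dn v)/D = -0.7742135431258646/0.8187247005627788 = -0.9456335476304576

cn(u+v)=-0.945634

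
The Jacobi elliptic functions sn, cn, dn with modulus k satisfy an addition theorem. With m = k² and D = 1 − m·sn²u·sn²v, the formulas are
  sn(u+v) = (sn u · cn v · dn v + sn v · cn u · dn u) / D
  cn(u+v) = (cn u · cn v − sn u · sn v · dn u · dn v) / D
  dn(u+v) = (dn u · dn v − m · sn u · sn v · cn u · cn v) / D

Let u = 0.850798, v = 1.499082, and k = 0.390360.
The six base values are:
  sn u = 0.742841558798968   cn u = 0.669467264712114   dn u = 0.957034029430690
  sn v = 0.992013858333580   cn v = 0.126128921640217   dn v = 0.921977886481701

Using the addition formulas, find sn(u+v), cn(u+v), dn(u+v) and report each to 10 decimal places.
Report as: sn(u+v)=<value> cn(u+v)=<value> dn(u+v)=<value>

m = k² = 0.1523809296
D = 1 − m·sn²u·sn²v = 0.9172518139055885
sn(u+v) = (sn u·cn v·dn v + sn v·cn u·dn u)/D = 0.721969825453122/0.9172518139055885 = 0.7871010059702465
cn(u+v) = (cn u·cn v − sn u·sn v·dn u·dn v)/D = -0.5657830513971596/0.9172518139055885 = -0.6168241292302256
dn(u+v) = (dn u·dn v − m·sn u·sn v·cn u·cn v)/D = 0.8728824600240113/0.9172518139055885 = 0.9516279464276491

sn(u+v)=0.7871010060 cn(u+v)=-0.6168241292 dn(u+v)=0.9516279464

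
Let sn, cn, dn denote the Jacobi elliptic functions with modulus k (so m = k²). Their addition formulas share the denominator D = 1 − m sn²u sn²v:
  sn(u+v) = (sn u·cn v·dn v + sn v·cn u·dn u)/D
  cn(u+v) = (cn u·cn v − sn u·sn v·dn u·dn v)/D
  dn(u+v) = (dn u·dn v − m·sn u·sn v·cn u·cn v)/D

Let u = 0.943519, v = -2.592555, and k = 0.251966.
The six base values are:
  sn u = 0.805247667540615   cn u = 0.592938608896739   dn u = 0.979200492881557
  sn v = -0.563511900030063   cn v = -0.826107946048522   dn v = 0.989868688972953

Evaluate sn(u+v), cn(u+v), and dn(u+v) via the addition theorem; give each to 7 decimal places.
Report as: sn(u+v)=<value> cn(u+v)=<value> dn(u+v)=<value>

sn(u+v)=-0.9987156 cn(u+v)=-0.0506667 dn(u+v)=0.9678203

m = k² = 0.063486865156
D = 1 − m·sn²u·sn²v = 0.9869277899515617
sn(u+v) = (sn u·cn v·dn v + sn v·cn u·dn u)/D = -0.9856601959818744/0.9869277899515617 = -0.9987156162967612
cn(u+v) = (cn u·cn v − sn u·sn v·dn u·dn v)/D = -0.05000440616232493/0.9869277899515617 = -0.05066673232980819
dn(u+v) = (dn u·dn v − m·sn u·sn v·cn u·cn v)/D = 0.9551687395575882/0.9869277899515617 = 0.9678202896733385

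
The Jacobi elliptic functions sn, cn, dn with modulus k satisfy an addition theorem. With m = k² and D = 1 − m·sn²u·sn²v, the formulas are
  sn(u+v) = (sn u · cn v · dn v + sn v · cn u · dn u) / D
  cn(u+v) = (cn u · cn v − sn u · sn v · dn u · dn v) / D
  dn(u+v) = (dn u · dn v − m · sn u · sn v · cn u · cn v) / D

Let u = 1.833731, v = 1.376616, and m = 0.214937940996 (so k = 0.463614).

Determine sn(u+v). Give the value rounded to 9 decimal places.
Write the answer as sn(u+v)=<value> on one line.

sn u = 0.9891168576428028, cn u = -0.1471320560816964, dn u = 0.8886591031294054
sn v = 0.9668337497560331, cn v = 0.2554065393303161, dn v = 0.8939144244901348
m = k² = 0.214937940996
D = 1 − m·sn²u·sn²v = 0.8034324178044931
sn(u+v) = (sn u·cn v·dn v + sn v·cn u·dn u)/D = 0.09941309629817331/0.8034324178044931 = 0.1237354805396519

sn(u+v)=0.123735481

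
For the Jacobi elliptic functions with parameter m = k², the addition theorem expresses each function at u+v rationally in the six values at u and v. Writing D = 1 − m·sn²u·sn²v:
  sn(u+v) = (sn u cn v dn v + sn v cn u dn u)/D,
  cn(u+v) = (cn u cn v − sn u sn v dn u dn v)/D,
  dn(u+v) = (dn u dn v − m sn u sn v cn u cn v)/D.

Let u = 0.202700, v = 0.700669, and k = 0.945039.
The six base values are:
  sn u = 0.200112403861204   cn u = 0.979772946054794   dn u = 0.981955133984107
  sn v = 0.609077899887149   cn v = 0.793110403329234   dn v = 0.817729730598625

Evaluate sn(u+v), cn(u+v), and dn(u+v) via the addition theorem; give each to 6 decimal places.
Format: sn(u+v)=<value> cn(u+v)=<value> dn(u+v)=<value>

sn(u+v)=0.725397 cn(u+v)=0.688331 dn(u+v)=0.728046

m = k² = 0.893098711521
D = 1 − m·sn²u·sn²v = 0.9867323757331777
sn(u+v) = (sn u·cn v·dn v + sn v·cn u·dn u)/D = 0.7157725201320945/0.9867323757331777 = 0.7253968124844892
cn(u+v) = (cn u·cn v − sn u·sn v·dn u·dn v)/D = 0.6791984104396825/0.9867323757331777 = 0.688330926544306
dn(u+v) = (dn u·dn v − m·sn u·sn v·cn u·cn v)/D = 0.7183865602878619/0.9867323757331777 = 0.7280460010791425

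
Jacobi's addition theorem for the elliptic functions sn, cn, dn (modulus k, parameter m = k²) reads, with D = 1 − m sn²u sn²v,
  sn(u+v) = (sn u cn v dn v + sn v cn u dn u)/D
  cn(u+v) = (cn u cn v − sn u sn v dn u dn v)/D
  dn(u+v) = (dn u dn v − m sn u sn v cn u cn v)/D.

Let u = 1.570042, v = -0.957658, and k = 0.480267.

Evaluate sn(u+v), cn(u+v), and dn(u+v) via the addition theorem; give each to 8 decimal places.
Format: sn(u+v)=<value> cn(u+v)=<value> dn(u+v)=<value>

sn u = 0.9957278939302405, cn u = 0.09233613187289021, dn u = 0.8782426635987467
sn v = -0.8014220759818909, cn v = 0.598099202581709, dn v = 0.9229597096601793
m = k² = 0.230656391289
D = 1 − m·sn²u·sn²v = 0.8531177073769147
sn(u+v) = (sn u·cn v·dn v + sn v·cn u·dn u)/D = 0.484673026621879/0.8531177073769147 = 0.5681197593613496
cn(u+v) = (cn u·cn v − sn u·sn v·dn u·dn v)/D = 0.7020697115708884/0.8531177073769147 = 0.8229458907019357
dn(u+v) = (dn u·dn v − m·sn u·sn v·cn u·cn v)/D = 0.8207477104955628/0.8531177073769147 = 0.9620568221694986

sn(u+v)=0.56811976 cn(u+v)=0.82294589 dn(u+v)=0.96205682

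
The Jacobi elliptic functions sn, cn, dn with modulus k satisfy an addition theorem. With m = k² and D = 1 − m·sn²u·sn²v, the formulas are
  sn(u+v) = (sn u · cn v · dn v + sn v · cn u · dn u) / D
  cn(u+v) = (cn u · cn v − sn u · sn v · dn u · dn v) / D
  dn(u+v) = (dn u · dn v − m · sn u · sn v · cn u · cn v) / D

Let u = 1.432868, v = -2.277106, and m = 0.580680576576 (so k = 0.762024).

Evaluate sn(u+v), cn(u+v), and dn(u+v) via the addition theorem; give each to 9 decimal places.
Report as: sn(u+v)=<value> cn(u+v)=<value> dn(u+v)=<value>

sn u = 0.9463752926363762, cn u = 0.3230693508945306, dn u = 0.6927678290552055
sn v = -0.9741450334430916, cn v = -0.2259235574661437, dn v = 0.6700434346043585
m = k² = 0.580680576576
D = 1 − m·sn²u·sn²v = 0.5064725334607821
sn(u+v) = (sn u·cn v·dn v + sn v·cn u·dn u)/D = -0.3612863631813605/0.5064725334607821 = -0.7133385115924281
cn(u+v) = (cn u·cn v − sn u·sn v·dn u·dn v)/D = 0.3549458985949396/0.5064725334607821 = 0.7008196400494919
dn(u+v) = (dn u·dn v − m·sn u·sn v·cn u·cn v)/D = 0.4251111007186982/0.5064725334607821 = 0.8393566731326329

sn(u+v)=-0.713338512 cn(u+v)=0.700819640 dn(u+v)=0.839356673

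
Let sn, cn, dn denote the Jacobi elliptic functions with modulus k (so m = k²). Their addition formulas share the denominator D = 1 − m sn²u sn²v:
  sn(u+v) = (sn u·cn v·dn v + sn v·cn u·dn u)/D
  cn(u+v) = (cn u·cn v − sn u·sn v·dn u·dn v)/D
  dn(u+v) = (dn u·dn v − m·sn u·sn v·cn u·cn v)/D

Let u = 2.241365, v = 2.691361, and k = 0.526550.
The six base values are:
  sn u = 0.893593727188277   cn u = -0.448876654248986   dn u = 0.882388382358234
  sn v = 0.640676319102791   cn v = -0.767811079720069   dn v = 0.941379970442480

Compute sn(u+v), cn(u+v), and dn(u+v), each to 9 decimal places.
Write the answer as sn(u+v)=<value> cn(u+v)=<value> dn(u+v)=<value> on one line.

sn(u+v)=-0.989579075 cn(u+v)=-0.143990464 dn(u+v)=0.853518303

m = k² = 0.2772549025
D = 1 − m·sn²u·sn²v = 0.909126595123577
sn(u+v) = (sn u·cn v·dn v + sn v·cn u·dn u)/D = -0.899652655313764/0.909126595123577 = -0.9895790752788118
cn(u+v) = (cn u·cn v − sn u·sn v·dn u·dn v)/D = -0.1309055604162099/0.909126595123577 = -0.1439904641645821
dn(u+v) = (dn u·dn v − m·sn u·sn v·cn u·cn v)/D = 0.7759561887867486/0.909126595123577 = 0.8535183031151711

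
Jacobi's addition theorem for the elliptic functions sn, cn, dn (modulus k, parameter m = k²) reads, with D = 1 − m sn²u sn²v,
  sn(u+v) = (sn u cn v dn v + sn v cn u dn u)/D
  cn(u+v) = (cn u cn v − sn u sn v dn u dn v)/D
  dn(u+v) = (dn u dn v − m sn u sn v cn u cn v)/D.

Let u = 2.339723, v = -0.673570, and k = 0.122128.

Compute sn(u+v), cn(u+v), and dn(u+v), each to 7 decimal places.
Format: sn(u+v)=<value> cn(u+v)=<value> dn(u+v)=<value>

sn u = 0.7260162244292597, cn u = -0.6876775711519773, dn u = 0.9960613330349327
sn v = -0.6232380802864285, cn v = 0.7820321574467941, dn v = 0.9970990593393337
m = k² = 0.014915248384
D = 1 − m·sn²u·sn²v = 0.9969462667026936
sn(u+v) = (sn u·cn v·dn v + sn v·cn u·dn u)/D = 0.993019761390959/0.9969462667026936 = 0.9960614674603064
cn(u+v) = (cn u·cn v − sn u·sn v·dn u·dn v)/D = -0.08839463886164771/0.9969462667026936 = -0.08866539934394328
dn(u+v) = (dn u·dn v − m·sn u·sn v·cn u·cn v)/D = 0.9895423728002528/0.9969462667026936 = 0.9925734273252976

sn(u+v)=0.9960615 cn(u+v)=-0.0886654 dn(u+v)=0.9925734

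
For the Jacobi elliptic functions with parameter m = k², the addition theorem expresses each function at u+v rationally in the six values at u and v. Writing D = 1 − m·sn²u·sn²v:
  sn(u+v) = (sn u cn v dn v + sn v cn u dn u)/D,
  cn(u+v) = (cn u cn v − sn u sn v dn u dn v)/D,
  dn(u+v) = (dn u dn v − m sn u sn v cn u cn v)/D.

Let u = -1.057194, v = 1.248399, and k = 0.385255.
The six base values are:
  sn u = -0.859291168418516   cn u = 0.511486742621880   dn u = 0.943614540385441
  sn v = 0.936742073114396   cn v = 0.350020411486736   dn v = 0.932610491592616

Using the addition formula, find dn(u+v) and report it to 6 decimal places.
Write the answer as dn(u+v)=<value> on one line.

m = k² = 0.148421415025
D = 1 − m·sn²u·sn²v = 0.9038349376204314
dn(u+v) = (dn u·dn v − m·sn u·sn v·cn u·cn v)/D = 0.9014135354660463/0.9038349376204314 = 0.9973209686264617

dn(u+v)=0.997321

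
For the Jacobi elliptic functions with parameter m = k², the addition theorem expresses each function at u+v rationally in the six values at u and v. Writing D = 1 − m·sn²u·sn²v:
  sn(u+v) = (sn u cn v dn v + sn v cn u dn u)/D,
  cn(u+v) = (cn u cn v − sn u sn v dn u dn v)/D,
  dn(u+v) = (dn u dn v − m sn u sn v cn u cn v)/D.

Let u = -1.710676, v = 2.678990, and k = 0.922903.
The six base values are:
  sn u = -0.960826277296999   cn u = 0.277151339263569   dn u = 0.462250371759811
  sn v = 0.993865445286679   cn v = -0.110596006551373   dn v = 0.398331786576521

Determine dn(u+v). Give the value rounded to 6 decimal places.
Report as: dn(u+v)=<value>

dn(u+v)=0.712954

m = k² = 0.851749947409
D = 1 − m·sn²u·sn²v = 0.223293317112448
dn(u+v) = (dn u·dn v − m·sn u·sn v·cn u·cn v)/D = 0.1591979413958951/0.223293317112448 = 0.7129543483637927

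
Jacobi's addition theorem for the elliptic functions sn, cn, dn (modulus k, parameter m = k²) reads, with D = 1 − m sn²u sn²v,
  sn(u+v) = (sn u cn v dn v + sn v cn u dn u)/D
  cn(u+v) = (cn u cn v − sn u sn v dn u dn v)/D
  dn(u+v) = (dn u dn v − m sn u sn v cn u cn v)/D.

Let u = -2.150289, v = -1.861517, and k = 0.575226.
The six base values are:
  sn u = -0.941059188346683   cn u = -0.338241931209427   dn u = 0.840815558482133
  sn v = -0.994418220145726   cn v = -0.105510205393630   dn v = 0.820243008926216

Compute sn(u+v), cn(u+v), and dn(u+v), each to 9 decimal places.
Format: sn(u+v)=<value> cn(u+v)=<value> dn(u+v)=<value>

sn(u+v)=0.512866481 cn(u+v)=-0.858468388 dn(u+v)=0.955492889

m = k² = 0.330884951076
D = 1 − m·sn²u·sn²v = 0.7102329226226775
sn(u+v) = (sn u·cn v·dn v + sn v·cn u·dn u)/D = 0.3642546594950839/0.7102329226226775 = 0.5128664806891808
cn(u+v) = (cn u·cn v − sn u·sn v·dn u·dn v)/D = -0.6097125121016222/0.7102329226226775 = -0.8584683878777914
dn(u+v) = (dn u·dn v − m·sn u·sn v·cn u·cn v)/D = 0.6786225069808432/0.7102329226226775 = 0.9554928888327135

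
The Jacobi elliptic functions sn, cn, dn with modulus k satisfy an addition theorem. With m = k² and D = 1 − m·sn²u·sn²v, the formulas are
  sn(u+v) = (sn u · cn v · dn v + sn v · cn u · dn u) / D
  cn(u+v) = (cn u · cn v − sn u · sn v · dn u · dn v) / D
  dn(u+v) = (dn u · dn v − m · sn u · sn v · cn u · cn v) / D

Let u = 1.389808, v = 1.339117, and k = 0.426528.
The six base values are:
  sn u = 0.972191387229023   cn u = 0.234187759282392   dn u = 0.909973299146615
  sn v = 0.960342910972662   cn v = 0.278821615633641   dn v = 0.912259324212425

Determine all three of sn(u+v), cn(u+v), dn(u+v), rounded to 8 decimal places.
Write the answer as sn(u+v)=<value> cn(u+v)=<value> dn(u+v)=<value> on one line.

sn(u+v)=0.53711387 cn(u+v)=-0.84350975 dn(u+v)=0.97340428

m = k² = 0.181926134784
D = 1 − m·sn²u·sn²v = 0.8414189457011524
sn(u+v) = (sn u·cn v·dn v + sn v·cn u·dn u)/D = 0.4519377856562511/0.8414189457011524 = 0.537113869333727
cn(u+v) = (cn u·cn v − sn u·sn v·dn u·dn v)/D = -0.7097450810544327/0.8414189457011524 = -0.8435097458650683
dn(u+v) = (dn u·dn v − m·sn u·sn v·cn u·cn v)/D = 0.8190408025776242/0.8414189457011524 = 0.9734042794759268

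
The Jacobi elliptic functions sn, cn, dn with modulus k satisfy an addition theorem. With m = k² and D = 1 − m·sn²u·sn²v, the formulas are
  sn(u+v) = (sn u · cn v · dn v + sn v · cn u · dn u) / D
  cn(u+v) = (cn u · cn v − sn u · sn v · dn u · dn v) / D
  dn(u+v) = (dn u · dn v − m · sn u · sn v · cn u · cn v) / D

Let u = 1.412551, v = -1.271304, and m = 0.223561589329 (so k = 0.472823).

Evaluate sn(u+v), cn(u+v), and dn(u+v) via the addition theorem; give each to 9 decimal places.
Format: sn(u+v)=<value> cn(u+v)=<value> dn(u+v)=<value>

sn(u+v)=0.140674288 cn(u+v)=0.990055930 dn(u+v)=0.997785489

sn u = 0.9739123647970773, cn u = 0.2269244493115816, dn u = 0.8876658430503479
sn v = -0.9376907947406782, cn v = 0.3474708238954679, dn v = 0.8963427563084266
m = k² = 0.223561589329
D = 1 − m·sn²u·sn²v = 0.8135526337423991
sn(u+v) = (sn u·cn v·dn v + sn v·cn u·dn u)/D = 0.1144459376107838/0.8135526337423991 = 0.1406742881334234
cn(u+v) = (cn u·cn v − sn u·sn v·dn u·dn v)/D = 0.8054626094571882/0.8135526337423991 = 0.9900559300656476
dn(u+v) = (dn u·dn v − m·sn u·sn v·cn u·cn v)/D = 0.8117510127163058/0.8135526337423991 = 0.9977854892832124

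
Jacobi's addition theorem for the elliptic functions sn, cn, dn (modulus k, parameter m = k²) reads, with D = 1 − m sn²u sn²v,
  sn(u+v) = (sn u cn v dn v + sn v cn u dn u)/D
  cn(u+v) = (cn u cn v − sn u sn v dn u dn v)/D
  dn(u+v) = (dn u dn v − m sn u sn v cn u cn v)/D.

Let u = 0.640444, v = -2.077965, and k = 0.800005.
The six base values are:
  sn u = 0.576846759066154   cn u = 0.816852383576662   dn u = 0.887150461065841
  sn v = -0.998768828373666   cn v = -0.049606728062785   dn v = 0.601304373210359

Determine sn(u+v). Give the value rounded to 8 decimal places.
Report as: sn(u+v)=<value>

m = k² = 0.640008000025
D = 1 − m·sn²u·sn²v = 0.7875600083767103
sn(u+v) = (sn u·cn v·dn v + sn v·cn u·dn u)/D = -0.7409853878301144/0.7875600083767103 = -0.9408621310741847

sn(u+v)=-0.94086213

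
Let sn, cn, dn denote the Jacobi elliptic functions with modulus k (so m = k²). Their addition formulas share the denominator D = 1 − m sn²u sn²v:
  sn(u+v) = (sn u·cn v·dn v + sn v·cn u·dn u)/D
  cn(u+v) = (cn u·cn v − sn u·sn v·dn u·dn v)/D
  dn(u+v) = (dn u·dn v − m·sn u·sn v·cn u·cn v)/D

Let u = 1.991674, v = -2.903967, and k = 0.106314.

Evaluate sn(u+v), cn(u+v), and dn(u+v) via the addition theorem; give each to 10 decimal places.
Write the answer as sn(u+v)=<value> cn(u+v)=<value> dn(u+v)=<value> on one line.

sn(u+v)=-0.7901679334 cn(u+v)=0.6128903956 dn(u+v)=0.9964652560

sn u = 0.9154460585583739, cn u = -0.4024406960906641, dn u = 0.9952526797194045
sn v = -0.2440420369279629, cn v = -0.9697646540331581, dn v = 0.9996633696192081
m = k² = 0.011302666596
D = 1 − m·sn²u·sn²v = 0.9994358745176815
sn(u+v) = (sn u·cn v·dn v + sn v·cn u·dn u)/D = -0.789722179568907/0.9994358745176815 = -0.7901679334354688
cn(u+v) = (cn u·cn v − sn u·sn v·dn u·dn v)/D = 0.6125446484705078/0.9994358745176815 = 0.6128903955605117
dn(u+v) = (dn u·dn v − m·sn u·sn v·cn u·cn v)/D = 0.9959031245831433/0.9994358745176815 = 0.9964652560263128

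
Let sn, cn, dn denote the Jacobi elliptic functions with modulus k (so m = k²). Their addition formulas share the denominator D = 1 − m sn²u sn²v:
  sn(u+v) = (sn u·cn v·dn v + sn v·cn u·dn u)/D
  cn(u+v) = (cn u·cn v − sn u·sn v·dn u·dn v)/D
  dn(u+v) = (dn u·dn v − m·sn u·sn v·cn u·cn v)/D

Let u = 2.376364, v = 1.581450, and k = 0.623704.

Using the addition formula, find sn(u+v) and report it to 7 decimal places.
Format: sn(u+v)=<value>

sn(u+v)=-0.4016483

sn u = 0.8847405603660259, cn u = -0.4660838345654249, dn u = 0.8339657380328354
sn v = 0.9891124435634594, cn v = 0.1471617273203953, dn v = 0.7870310491479354
m = k² = 0.389006679616
D = 1 − m·sn²u·sn²v = 0.7020933038491158
sn(u+v) = (sn u·cn v·dn v + sn v·cn u·dn u)/D = -0.2819945756868052/0.7020933038491158 = -0.401648291104351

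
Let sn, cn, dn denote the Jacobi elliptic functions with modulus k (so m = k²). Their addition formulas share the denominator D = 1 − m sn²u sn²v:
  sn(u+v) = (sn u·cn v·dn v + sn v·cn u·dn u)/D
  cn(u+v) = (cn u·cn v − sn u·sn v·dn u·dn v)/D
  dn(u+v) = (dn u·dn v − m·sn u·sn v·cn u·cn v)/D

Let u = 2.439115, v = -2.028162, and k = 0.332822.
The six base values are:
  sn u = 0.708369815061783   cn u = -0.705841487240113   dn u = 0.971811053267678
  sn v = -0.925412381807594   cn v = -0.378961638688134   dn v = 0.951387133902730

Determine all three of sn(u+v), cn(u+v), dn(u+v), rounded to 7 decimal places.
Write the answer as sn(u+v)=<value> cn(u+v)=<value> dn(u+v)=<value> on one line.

sn(u+v)=0.3983482 cn(u+v)=0.9172343 dn(u+v)=0.9911724

m = k² = 0.110770483684
D = 1 − m·sn²u·sn²v = 0.9523991445466717
sn(u+v) = (sn u·cn v·dn v + sn v·cn u·dn u)/D = 0.3793864825170885/0.9523991445466717 = 0.3983481974856991
cn(u+v) = (cn u·cn v − sn u·sn v·dn u·dn v)/D = 0.8735731379893403/0.9523991445466717 = 0.9172342740869938
dn(u+v) = (dn u·dn v − m·sn u·sn v·cn u·cn v)/D = 0.9439917797906789/0.9523991445466717 = 0.9911724356283472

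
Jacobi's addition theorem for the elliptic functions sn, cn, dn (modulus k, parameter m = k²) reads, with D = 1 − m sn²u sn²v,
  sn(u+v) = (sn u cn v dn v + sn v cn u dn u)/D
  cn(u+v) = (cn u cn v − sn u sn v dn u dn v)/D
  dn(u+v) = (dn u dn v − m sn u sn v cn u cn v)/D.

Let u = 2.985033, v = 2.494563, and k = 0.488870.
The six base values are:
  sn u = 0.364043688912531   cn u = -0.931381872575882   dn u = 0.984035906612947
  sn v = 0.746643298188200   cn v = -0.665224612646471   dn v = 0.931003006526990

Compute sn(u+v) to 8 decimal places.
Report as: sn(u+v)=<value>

sn(u+v)=-0.92612288

m = k² = 0.2389938769
D = 1 − m·sn²u·sn²v = 0.9823428693770704
sn(u+v) = (sn u·cn v·dn v + sn v·cn u·dn u)/D = -0.9097702058225162/0.9823428693770704 = -0.9261228784603746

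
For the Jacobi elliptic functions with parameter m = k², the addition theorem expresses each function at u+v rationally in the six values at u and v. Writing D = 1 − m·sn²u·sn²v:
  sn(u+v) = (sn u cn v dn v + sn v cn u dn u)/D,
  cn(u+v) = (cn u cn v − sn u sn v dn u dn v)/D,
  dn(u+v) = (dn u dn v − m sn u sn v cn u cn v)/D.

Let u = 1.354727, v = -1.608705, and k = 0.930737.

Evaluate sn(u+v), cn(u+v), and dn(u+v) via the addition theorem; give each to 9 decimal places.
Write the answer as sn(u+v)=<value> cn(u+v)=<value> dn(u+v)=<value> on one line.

sn u = 0.893193353407767, cn u = 0.4496728070810908, dn u = 0.5557819595320519
sn v = -0.9441977289500068, cn v = 0.329379186722005, dn v = 0.4771907154632786
m = k² = 0.866271363169
D = 1 − m·sn²u·sn²v = 0.3838721696205915
sn(u+v) = (sn u·cn v·dn v + sn v·cn u·dn u)/D = -0.0955847537833698/0.3838721696205915 = -0.249001520161889
cn(u+v) = (cn u·cn v − sn u·sn v·dn u·dn v)/D = 0.3717813839521726/0.3838721696205915 = 0.9685030939326257
dn(u+v) = (dn u·dn v − m·sn u·sn v·cn u·cn v)/D = 0.3734209445244907/0.3838721696205915 = 0.9727742047400036

sn(u+v)=-0.249001520 cn(u+v)=0.968503094 dn(u+v)=0.972774205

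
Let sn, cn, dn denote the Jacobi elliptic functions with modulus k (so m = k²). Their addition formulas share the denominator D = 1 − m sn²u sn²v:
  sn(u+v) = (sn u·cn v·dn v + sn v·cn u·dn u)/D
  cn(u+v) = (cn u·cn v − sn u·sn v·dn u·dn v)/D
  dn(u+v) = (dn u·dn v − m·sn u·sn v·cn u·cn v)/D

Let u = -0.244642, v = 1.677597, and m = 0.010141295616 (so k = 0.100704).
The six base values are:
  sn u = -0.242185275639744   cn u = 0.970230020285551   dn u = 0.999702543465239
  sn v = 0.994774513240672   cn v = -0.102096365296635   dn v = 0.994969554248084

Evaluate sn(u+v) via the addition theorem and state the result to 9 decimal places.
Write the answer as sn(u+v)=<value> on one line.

sn(u+v)=0.990057627

m = k² = 0.010141295616
D = 1 − m·sn²u·sn²v = 0.9994113756647881
sn(u+v) = (sn u·cn v·dn v + sn v·cn u·dn u)/D = 0.98947485536382/0.9994113756647881 = 0.990057627376556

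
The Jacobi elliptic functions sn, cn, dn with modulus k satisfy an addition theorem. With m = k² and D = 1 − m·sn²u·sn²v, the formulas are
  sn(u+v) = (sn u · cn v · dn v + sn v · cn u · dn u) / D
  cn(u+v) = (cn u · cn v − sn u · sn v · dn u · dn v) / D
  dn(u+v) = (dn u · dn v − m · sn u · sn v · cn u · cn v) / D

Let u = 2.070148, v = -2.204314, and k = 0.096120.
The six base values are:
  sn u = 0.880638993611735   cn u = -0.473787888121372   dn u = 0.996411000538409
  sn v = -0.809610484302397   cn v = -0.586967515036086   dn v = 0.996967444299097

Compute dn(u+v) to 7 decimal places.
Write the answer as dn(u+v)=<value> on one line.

m = k² = 0.0092390544
D = 1 − m·sn²u·sn²v = 0.9953034862891435
dn(u+v) = (dn u·dn v − m·sn u·sn v·cn u·cn v)/D = 0.9952212194720651/0.9953034862891435 = 0.9999173449925458

dn(u+v)=0.9999173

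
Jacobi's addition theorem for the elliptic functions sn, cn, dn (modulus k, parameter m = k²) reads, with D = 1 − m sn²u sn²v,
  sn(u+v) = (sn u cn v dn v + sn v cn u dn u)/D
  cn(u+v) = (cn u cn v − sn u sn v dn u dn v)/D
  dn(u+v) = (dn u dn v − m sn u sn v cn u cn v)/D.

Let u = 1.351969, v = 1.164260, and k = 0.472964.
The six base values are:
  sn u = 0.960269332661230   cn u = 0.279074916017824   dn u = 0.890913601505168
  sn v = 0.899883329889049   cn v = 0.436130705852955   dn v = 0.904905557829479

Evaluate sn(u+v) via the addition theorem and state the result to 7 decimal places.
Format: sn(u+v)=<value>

m = k² = 0.223694945296
D = 1 − m·sn²u·sn²v = 0.8329622225225368
sn(u+v) = (sn u·cn v·dn v + sn v·cn u·dn u)/D = 0.6027165765131224/0.8329622225225368 = 0.7235821267954504

sn(u+v)=0.7235821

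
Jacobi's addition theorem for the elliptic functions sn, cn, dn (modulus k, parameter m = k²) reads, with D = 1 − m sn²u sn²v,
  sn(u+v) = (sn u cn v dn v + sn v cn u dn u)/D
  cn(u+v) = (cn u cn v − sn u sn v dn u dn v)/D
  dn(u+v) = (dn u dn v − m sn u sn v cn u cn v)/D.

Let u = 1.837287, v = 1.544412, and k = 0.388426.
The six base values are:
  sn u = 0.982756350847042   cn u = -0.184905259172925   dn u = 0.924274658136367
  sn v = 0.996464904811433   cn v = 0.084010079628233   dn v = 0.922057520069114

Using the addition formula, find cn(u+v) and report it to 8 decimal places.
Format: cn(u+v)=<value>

m = k² = 0.150874757476
D = 1 − m·sn²u·sn²v = 0.8553120650509502
cn(u+v) = (cn u·cn v − sn u·sn v·dn u·dn v)/D = -0.85011189444623/0.8553120650509502 = -0.9939201481924491

cn(u+v)=-0.99392015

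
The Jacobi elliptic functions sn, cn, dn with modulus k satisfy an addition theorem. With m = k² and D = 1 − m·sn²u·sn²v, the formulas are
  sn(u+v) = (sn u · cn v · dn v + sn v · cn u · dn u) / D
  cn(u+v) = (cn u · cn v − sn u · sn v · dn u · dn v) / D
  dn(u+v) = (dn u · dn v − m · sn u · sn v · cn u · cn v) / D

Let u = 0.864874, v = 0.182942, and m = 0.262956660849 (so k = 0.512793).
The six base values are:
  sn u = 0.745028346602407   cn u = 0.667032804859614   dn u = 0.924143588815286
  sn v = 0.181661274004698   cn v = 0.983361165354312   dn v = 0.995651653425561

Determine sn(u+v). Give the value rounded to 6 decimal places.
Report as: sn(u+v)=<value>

m = k² = 0.262956660849
D = 1 − m·sn²u·sn²v = 0.9951832458375001
sn(u+v) = (sn u·cn v·dn v + sn v·cn u·dn u)/D = 0.8414284076915233/0.9951832458375001 = 0.8455009780469286

sn(u+v)=0.845501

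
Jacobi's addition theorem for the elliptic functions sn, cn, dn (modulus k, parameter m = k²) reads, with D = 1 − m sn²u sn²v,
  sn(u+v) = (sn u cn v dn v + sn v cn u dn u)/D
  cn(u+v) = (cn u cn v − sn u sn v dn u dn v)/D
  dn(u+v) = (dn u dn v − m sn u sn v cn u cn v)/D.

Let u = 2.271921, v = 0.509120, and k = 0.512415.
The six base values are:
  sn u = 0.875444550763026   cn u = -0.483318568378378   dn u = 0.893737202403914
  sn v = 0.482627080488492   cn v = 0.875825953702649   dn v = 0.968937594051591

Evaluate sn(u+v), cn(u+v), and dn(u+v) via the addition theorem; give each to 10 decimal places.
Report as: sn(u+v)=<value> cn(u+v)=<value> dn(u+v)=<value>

m = k² = 0.262569132225
D = 1 − m·sn²u·sn²v = 0.9531268295232532
sn(u+v) = (sn u·cn v·dn v + sn v·cn u·dn u)/D = 0.5344448708101624/0.9531268295232532 = 0.5607279684672056
cn(u+v) = (cn u·cn v − sn u·sn v·dn u·dn v)/D = -0.789189098519333/0.9531268295232532 = -0.8280000877890295
dn(u+v) = (dn u·dn v − m·sn u·sn v·cn u·cn v)/D = 0.9129363533923698/0.9531268295232532 = 0.9578330240152967

sn(u+v)=0.5607279685 cn(u+v)=-0.8280000878 dn(u+v)=0.9578330240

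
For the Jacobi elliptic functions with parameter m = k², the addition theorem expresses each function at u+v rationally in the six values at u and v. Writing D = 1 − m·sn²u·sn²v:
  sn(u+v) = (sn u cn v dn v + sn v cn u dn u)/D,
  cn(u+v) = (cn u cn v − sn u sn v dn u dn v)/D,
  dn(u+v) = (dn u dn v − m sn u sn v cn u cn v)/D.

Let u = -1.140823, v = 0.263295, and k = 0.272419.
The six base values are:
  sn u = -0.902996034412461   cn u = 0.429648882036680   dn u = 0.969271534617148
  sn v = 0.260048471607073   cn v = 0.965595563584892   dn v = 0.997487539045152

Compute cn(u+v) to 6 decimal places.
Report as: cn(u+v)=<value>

cn(u+v)=0.644540

m = k² = 0.074212111561
D = 1 − m·sn²u·sn²v = 0.9959078166297276
cn(u+v) = (cn u·cn v − sn u·sn v·dn u·dn v)/D = 0.6419021969243043/0.9959078166297276 = 0.6445397718601897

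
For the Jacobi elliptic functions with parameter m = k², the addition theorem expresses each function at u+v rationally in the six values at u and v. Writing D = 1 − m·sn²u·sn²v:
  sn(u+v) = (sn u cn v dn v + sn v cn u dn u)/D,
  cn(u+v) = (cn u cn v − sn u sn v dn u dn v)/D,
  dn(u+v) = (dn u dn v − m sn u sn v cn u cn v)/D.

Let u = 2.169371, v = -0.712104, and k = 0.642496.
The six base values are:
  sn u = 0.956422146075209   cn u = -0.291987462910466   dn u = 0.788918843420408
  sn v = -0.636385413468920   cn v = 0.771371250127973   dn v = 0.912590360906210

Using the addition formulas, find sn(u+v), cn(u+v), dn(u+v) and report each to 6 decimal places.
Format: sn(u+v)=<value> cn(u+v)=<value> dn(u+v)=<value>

m = k² = 0.412801110016
D = 1 − m·sn²u·sn²v = 0.8470742788509303
sn(u+v) = (sn u·cn v·dn v + sn v·cn u·dn u)/D = 0.8198637004298074/0.8470742788509303 = 0.9678769865872512
cn(u+v) = (cn u·cn v − sn u·sn v·dn u·dn v)/D = 0.2129749905701763/0.8470742788509303 = 0.2514242208594508
dn(u+v) = (dn u·dn v − m·sn u·sn v·cn u·cn v)/D = 0.6633699072267069/0.8470742788509303 = 0.7831307404665606

sn(u+v)=0.967877 cn(u+v)=0.251424 dn(u+v)=0.783131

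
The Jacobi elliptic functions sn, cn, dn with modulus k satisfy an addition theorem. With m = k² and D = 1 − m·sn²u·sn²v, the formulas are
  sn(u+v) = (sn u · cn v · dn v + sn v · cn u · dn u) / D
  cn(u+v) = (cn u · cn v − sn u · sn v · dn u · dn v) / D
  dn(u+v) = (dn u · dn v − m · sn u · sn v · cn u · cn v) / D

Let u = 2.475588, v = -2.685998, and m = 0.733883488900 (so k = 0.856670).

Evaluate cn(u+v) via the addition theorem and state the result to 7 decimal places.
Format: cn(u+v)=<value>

sn u = 0.9835497514964089, cn u = -0.1806374444331858, dn u = 0.5385750142025373
sn v = -0.9558052203521227, cn v = -0.2940006475292701, dn v = 0.5740651041223108
m = k² = 0.7338834889
D = 1 − m·sn²u·sn²v = 0.3514274267926528
cn(u+v) = (cn u·cn v − sn u·sn v·dn u·dn v)/D = 0.3437593684320507/0.3514274267926528 = 0.9781802506691478

cn(u+v)=0.9781803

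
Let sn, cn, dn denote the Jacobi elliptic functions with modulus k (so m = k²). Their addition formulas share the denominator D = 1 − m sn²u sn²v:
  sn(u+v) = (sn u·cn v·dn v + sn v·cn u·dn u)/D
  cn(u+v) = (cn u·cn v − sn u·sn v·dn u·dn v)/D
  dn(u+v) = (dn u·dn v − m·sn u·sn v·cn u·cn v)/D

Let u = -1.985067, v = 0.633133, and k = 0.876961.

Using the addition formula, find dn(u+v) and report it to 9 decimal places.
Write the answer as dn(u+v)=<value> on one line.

sn u = -0.9949986037284865, cn u = 0.09988883109918915, dn u = 0.4884802153766844
sn v = 0.5674693476193654, cn v = 0.8233945223964341, dn v = 0.8673788006556905
m = k² = 0.769060595521
D = 1 − m·sn²u·sn²v = 0.7548170207643213
dn(u+v) = (dn u·dn v − m·sn u·sn v·cn u·cn v)/D = 0.4594123577830777/0.7548170207643213 = 0.6086406972088157

dn(u+v)=0.608640697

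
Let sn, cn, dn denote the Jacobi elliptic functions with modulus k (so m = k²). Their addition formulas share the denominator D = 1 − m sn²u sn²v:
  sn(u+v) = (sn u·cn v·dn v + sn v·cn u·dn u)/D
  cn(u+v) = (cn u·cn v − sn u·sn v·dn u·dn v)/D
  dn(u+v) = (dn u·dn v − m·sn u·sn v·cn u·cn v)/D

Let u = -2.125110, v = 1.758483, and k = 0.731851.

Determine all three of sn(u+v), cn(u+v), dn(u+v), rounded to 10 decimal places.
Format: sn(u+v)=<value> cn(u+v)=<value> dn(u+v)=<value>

sn(u+v)=-0.3544803817 cn(u+v)=0.9350634518 dn(u+v)=0.9657627680

sn u = -0.9865599421571369, cn u = -0.1633997568263388, dn u = 0.691877527261771
sn v = 0.9962468553107415, cn v = 0.0865575143096113, dn v = 0.6844026460923678
m = k² = 0.535605886201
D = 1 − m·sn²u·sn²v = 0.4826002394132729
sn(u+v) = (sn u·cn v·dn v + sn v·cn u·dn u)/D = -0.1710723170967399/0.4826002394132729 = -0.3544803817435383
cn(u+v) = (cn u·cn v − sn u·sn v·dn u·dn v)/D = 0.4512618457225259/0.4826002394132729 = 0.9350634518357326
dn(u+v) = (dn u·dn v − m·sn u·sn v·cn u·cn v)/D = 0.4660773430644472/0.4826002394132729 = 0.9657627680232533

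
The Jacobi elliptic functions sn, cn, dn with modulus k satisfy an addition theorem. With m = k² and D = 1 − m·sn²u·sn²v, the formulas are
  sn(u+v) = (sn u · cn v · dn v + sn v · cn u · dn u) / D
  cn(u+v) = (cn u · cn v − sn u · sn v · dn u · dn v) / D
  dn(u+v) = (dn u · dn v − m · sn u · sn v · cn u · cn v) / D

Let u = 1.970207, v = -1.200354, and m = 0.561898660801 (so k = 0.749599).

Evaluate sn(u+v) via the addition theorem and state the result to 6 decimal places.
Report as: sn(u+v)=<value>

sn(u+v)=0.668550

sn u = 0.9992160817875501, cn u = -0.03958815349490254, dn u = 0.6625571364676247
sn v = -0.881649360996429, cn v = 0.4719050797083969, dn v = 0.7504885253736594
m = k² = 0.561898660801
D = 1 − m·sn²u·sn²v = 0.5639175374820038
sn(u+v) = (sn u·cn v·dn v + sn v·cn u·dn u)/D = 0.3770068611794569/0.5639175374820038 = 0.6685496302577541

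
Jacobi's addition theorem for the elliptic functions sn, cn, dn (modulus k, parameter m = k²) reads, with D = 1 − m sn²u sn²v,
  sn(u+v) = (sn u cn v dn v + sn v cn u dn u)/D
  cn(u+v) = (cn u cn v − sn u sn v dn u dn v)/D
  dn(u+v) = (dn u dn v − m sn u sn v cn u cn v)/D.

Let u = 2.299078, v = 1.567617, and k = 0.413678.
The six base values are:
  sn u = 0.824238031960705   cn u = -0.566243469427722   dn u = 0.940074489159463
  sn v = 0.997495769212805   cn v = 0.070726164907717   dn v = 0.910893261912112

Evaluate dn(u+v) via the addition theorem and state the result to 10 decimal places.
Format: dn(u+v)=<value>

dn(u+v)=0.9746931798

m = k² = 0.171129487684
D = 1 − m·sn²u·sn²v = 0.8843215995986859
dn(u+v) = (dn u·dn v − m·sn u·sn v·cn u·cn v)/D = 0.8619422318761784/0.8843215995986859 = 0.9746931797971875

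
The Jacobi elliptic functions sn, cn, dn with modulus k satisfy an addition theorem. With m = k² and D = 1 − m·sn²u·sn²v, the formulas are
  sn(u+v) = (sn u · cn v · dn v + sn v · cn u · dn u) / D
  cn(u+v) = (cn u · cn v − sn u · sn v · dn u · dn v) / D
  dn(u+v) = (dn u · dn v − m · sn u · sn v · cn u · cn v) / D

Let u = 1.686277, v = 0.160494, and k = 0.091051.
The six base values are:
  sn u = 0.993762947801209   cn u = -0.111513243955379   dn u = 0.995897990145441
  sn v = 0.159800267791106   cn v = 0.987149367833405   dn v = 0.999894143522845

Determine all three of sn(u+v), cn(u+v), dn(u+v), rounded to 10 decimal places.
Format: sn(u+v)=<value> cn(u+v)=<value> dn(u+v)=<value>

sn(u+v)=0.9633432776 cn(u+v)=-0.2682717455 dn(u+v)=0.9961457549

m = k² = 0.008290284601
D = 1 − m·sn²u·sn²v = 0.9997909308056273
sn(u+v) = (sn u·cn v·dn v + sn v·cn u·dn u)/D = 0.9631418722302748/0.9997909308056273 = 0.963343277633234
cn(u+v) = (cn u·cn v − sn u·sn v·dn u·dn v)/D = -0.2682156581520615/0.9997909308056273 = -0.2682717455097682
dn(u+v) = (dn u·dn v − m·sn u·sn v·cn u·cn v)/D = 0.9959374914761305/0.9997909308056273 = 0.9961457548665783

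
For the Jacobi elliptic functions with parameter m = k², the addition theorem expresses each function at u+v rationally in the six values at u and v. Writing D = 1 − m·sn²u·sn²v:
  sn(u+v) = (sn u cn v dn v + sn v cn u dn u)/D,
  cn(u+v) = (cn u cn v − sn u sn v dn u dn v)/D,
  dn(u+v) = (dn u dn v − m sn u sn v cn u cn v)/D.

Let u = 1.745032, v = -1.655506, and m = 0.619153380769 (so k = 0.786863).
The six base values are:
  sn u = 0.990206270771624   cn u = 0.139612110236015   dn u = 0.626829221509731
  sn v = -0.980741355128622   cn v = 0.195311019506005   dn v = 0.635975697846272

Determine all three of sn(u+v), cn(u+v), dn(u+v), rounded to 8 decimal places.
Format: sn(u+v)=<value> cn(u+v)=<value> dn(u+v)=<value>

sn(u+v)=0.08933285 cn(u+v)=0.99600183 dn(u+v)=0.99752641

m = k² = 0.619153380769
D = 1 − m·sn²u·sn²v = 0.4160729815936213
sn(u+v) = (sn u·cn v·dn v + sn v·cn u·dn u)/D = 0.03716898329255379/0.4160729815936213 = 0.08933284528639919
cn(u+v) = (cn u·cn v − sn u·sn v·dn u·dn v)/D = 0.414409450535583/0.4160729815936213 = 0.9960018286896045
dn(u+v) = (dn u·dn v − m·sn u·sn v·cn u·cn v)/D = 0.4150437868311014/0.4160729815936213 = 0.9975264080869228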